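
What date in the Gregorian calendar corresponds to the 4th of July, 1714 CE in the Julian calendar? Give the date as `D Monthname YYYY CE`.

15 July 1714 CE

For dates in this range the Gregorian date is 11 days ahead of the Julian.
4 July 1714 Julian + 11 days → 15 July 1714 Gregorian.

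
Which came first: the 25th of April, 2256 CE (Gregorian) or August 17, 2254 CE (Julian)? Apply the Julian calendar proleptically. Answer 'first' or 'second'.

second

The two dates have Julian Day Numbers 2545162 and 2544560 respectively.
Since 2544560 < 2545162, the second date comes first.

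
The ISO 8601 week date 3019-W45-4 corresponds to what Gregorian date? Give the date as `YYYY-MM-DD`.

ISO week 1 of 3019 is the week containing the first Thursday of 3019.
Week 45, day 4 (Thursday) lands on 3019-11-11.

3019-11-11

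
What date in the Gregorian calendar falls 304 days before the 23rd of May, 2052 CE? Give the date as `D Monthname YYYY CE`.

JDN of the 23rd of May, 2052 CE = 2470681.
2470681 − 304 = 2470377.
JDN 2470377 in the Gregorian calendar is 24 July 2051 CE.

24 July 2051 CE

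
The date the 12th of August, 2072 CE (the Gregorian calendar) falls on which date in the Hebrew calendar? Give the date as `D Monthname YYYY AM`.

28 Av 5832 AM

Both dates share Julian Day Number 2478067; in the Hebrew calendar that is 28 Av 5832 AM.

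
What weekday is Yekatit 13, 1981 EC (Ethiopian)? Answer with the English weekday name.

Monday

Equivalently 20 February 1989 Gregorian, JDN 2447578.
Since JDN mod 7 = 0 (0 = Monday), the day is Monday.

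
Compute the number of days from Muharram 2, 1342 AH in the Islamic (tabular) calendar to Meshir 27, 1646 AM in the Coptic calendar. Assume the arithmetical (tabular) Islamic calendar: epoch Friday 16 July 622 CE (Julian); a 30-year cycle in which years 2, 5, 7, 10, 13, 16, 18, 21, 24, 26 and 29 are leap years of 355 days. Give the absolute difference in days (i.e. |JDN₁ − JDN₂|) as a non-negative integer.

JDN of the first date = 2423647.
JDN of the second date = 2426042.
|2426042 − 2423647| = 2395.

2395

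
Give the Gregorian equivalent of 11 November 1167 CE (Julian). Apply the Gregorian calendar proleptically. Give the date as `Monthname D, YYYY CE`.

November 18, 1167 CE

The Julian–Gregorian offset here is 7 days (Julian trailing).
11 November 1167 Julian + 7 days → 18 November 1167 Gregorian.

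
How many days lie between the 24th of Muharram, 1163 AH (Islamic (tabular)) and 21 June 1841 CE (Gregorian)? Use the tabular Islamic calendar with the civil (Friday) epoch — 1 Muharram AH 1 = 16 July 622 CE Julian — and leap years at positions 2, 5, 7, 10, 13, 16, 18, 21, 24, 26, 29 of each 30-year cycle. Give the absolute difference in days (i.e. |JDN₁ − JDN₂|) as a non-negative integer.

First date → JDN 2360237; second date → JDN 2393643.
The interval is |2360237 − 2393643| = 33406 days.

33406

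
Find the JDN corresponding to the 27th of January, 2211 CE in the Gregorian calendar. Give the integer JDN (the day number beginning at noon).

JDN 2451545 is 1 January 2000 CE (Gregorian); the target day is +77092 days from there, so JDN = 2528637.

2528637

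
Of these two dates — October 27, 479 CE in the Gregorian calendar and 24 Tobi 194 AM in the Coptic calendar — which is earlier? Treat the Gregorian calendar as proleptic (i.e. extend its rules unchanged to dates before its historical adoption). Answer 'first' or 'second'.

second

First date → JDN 1896311; second date → JDN 1895666.
JDN 1895666 < JDN 1896311, so the second date is earlier.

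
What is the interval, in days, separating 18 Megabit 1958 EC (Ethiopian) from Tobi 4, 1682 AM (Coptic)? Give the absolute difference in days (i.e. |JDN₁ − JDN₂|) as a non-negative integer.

JDN of the first date = 2439212.
JDN of the second date = 2439138.
|2439138 − 2439212| = 74.

74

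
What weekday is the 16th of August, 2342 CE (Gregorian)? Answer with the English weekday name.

Sunday

2576685 ≡ 6 (mod 7); counting from Monday = 0 gives Sunday.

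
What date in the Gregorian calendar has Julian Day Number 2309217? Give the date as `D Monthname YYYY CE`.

27 April 1610 CE

Counting from JDN 2299161 = 15 Oct 1582 gives an offset of 10056 days.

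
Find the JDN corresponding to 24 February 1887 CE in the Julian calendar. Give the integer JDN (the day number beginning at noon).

2410339

Equivalently 8 March 1887 (Gregorian).
JDN 2451545 is 1 January 2000 CE (Gregorian); the target day is −41206 days from there, so JDN = 2410339.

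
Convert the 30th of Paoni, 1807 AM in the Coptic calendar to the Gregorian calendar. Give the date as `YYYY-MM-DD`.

2091-07-07

Julian Day Number of the source date = 2484970.
Converting JDN 2484970 to the Gregorian calendar gives 7 July 2091 CE.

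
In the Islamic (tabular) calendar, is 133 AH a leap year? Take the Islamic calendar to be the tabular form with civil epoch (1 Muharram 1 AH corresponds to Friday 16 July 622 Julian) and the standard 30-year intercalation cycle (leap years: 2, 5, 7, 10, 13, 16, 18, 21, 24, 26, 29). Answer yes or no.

yes

Year 133 AH is year 13 of its 30-year cycle; leap positions are 2, 5, 7, 10, 13, 16, 18, 21, 24, 26, 29, so it is a leap year (355 days).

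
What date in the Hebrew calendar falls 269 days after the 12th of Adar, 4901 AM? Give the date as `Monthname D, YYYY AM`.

Counting 269 days forward from JDN 2137860 reaches JDN 2138129, which is Kislev 16, 4902 AM.

Kislev 16, 4902 AM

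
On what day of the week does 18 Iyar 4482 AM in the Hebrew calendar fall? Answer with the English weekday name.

Equivalently 14 May 722 Gregorian, JDN 1984898.
1984898 ≡ 6 (mod 7); counting from Monday = 0 gives Sunday.

Sunday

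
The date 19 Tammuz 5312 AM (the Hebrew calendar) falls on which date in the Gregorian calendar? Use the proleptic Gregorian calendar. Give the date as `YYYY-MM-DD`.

1552-07-21

Both dates share Julian Day Number 2288118; in the Gregorian calendar that is 21 July 1552 CE.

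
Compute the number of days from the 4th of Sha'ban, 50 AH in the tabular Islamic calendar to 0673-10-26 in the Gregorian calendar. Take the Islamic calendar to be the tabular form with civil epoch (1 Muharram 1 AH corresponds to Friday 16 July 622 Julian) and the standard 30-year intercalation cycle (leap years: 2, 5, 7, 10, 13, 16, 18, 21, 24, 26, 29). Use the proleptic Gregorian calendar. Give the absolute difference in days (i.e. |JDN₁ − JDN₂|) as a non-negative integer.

First date → JDN 1966014; second date → JDN 1967167.
The interval is |1966014 − 1967167| = 1153 days.

1153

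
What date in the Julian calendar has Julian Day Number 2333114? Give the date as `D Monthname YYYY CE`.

20 September 1675 CE

JDN 2333114 is 30 September 1675 in the Gregorian calendar.
In the Julian calendar that day is 20 September 1675 CE.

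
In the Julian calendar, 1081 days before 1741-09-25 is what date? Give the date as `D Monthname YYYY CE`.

Counting 1081 days back from JDN 2357226 reaches JDN 2356145, which is 10 October 1738 CE.

10 October 1738 CE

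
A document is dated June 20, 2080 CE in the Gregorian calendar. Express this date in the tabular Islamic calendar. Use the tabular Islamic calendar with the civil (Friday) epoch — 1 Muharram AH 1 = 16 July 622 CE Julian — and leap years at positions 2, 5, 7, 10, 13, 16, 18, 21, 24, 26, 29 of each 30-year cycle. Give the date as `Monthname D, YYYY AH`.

Julian Day Number of the source date = 2480936.
Converting JDN 2480936 to the tabular Islamic calendar gives 2 Ramadan 1503 AH.

Ramadan 2, 1503 AH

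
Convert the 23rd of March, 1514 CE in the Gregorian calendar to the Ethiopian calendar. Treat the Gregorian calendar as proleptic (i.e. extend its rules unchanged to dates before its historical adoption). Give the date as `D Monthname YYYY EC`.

17 Megabit 1506 EC

Julian Day Number of the source date = 2274118.
Converting JDN 2274118 to the Ethiopian calendar gives 17 Megabit 1506 EC.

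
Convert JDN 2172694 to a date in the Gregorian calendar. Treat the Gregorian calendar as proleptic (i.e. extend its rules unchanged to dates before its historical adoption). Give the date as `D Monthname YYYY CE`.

13 July 1236 CE

Counting from JDN 2299161 = 15 Oct 1582 gives an offset of -126467 days.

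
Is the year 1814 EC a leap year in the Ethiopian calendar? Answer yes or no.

no

1814 mod 4 = 2; in the Ethiopian calendar a year is leap when year mod 4 = 3, so it is a common year.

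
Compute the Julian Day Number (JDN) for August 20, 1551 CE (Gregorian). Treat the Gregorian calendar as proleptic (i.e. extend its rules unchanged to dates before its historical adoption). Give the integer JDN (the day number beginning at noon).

2287782

JDN 2451545 is 1 January 2000 CE (Gregorian); the target day is −163763 days from there, so JDN = 2287782.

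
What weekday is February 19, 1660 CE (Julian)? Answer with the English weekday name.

Equivalently 29 February 1660 Gregorian, JDN 2327422.
Since JDN mod 7 = 6 (0 = Monday), the day is Sunday.

Sunday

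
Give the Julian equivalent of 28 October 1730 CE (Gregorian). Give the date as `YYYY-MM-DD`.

The Julian–Gregorian offset here is 11 days (Julian trailing).
28 October 1730 Gregorian − 11 days → 17 October 1730 Julian.

1730-10-17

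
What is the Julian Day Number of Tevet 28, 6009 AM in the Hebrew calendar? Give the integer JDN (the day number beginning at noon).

In the Gregorian calendar the same day is 13 January 2249.
JDN 2451545 is 1 January 2000 CE (Gregorian); the target day is +90958 days from there, so JDN = 2542503.

2542503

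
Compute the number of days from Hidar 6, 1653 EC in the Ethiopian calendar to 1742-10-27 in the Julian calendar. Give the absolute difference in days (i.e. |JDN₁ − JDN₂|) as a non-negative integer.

29944

First date → JDN 2327679; second date → JDN 2357623.
The interval is |2327679 − 2357623| = 29944 days.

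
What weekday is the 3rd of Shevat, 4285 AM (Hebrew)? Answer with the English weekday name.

In the proleptic Gregorian calendar this is 15 January 525 (JDN 1912827).
1912827 ≡ 0 (mod 7); counting from Monday = 0 gives Monday.

Monday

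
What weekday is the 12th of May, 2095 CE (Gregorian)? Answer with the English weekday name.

Thursday

Since JDN mod 7 = 3 (0 = Monday), the day is Thursday.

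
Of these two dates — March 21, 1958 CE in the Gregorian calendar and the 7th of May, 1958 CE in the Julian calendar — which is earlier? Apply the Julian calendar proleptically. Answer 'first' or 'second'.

First date → JDN 2436284; second date → JDN 2436344.
JDN 2436284 < JDN 2436344, so the first date is earlier.

first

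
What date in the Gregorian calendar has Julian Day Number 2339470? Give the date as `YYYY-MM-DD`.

JDN 2451545 is 1 Jan 2000; 2339470 is −112075 days from there.

1693-02-23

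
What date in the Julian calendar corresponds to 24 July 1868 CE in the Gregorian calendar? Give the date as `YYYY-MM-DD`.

1868-07-12

For dates in this range the Gregorian date is 12 days ahead of the Julian.
24 July 1868 Gregorian − 12 days → 12 July 1868 Julian.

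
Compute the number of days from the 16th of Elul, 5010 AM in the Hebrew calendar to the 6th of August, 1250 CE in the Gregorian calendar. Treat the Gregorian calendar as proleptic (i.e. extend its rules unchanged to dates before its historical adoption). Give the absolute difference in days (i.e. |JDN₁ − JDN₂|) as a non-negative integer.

JDN of the first date = 2177847.
JDN of the second date = 2177831.
|2177831 − 2177847| = 16.

16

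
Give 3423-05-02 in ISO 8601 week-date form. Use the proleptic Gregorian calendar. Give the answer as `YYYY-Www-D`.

The weekday is Friday (ISO weekday 5).
That Friday belongs to ISO week 18 of ISO year 3423.

3423-W18-5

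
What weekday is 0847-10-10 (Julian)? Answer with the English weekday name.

This is JDN 2030707 (14 October 847 Gregorian).
JDN 2030707 mod 7 = 0, and JDN 0 was a Monday, so this is a Monday.

Monday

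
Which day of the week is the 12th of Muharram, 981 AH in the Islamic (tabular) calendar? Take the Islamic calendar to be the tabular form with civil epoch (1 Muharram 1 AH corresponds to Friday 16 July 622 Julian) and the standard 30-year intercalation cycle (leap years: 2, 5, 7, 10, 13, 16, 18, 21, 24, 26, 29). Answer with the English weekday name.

Equivalently 24 May 1573 Gregorian, JDN 2295730.
JDN 2295730 mod 7 = 3, and JDN 0 was a Monday, so this is a Thursday.

Thursday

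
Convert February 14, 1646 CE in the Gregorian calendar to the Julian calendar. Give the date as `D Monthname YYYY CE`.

4 February 1646 CE

For dates in this range the Gregorian date is 10 days ahead of the Julian.
14 February 1646 Gregorian − 10 days → 4 February 1646 Julian.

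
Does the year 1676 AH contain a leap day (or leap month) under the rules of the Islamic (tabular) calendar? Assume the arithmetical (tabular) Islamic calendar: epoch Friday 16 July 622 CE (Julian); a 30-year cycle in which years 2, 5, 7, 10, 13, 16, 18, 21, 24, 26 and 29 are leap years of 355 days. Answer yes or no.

yes

Year 1676 AH is year 26 of its 30-year cycle; leap positions are 2, 5, 7, 10, 13, 16, 18, 21, 24, 26, 29, so it is a leap year (355 days).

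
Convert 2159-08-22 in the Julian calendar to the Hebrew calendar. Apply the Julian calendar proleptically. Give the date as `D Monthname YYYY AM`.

The source date corresponds to 5 September 2159 in the Gregorian calendar (JDN 2509866).
That day falls on 22 Elul 5919 AM in the Hebrew calendar.

22 Elul 5919 AM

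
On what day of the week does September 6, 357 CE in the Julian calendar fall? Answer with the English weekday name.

Saturday

Equivalently 7 September 357 Gregorian, JDN 1851701.
1851701 ≡ 5 (mod 7); counting from Monday = 0 gives Saturday.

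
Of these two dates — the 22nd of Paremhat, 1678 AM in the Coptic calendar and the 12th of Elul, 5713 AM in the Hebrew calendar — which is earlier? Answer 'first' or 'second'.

First date → JDN 2437755; second date → JDN 2434613.
JDN 2434613 < JDN 2437755, so the second date is earlier.

second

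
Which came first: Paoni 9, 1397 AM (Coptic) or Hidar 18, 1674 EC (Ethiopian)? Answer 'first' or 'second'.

first

Converting both to JDN: 2335197 vs 2335361; the smaller is the first.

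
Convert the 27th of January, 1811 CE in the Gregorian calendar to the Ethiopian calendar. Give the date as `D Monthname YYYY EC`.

Both dates share Julian Day Number 2382540; in the Ethiopian calendar that is 20 Tir 1803 EC.

20 Tir 1803 EC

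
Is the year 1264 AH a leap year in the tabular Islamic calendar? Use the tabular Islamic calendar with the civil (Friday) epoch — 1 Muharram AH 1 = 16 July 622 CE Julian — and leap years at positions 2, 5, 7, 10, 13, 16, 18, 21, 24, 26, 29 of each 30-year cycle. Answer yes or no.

Year 1264 AH is year 4 of its 30-year cycle; leap positions are 2, 5, 7, 10, 13, 16, 18, 21, 24, 26, 29, so it is a common year (354 days).

no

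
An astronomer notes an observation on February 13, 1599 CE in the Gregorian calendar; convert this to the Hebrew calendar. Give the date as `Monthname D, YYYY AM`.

Both dates share Julian Day Number 2305126; in the Hebrew calendar that is 18 Shevat 5359 AM.

Shevat 18, 5359 AM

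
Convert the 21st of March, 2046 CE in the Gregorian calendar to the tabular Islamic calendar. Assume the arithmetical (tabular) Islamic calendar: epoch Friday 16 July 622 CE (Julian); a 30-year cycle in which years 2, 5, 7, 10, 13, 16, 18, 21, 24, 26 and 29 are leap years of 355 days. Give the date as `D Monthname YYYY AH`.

Julian Day Number of the source date = 2468426.
Converting JDN 2468426 to the tabular Islamic calendar gives 13 Jumada al-Awwal 1468 AH.

13 Jumada al-Awwal 1468 AH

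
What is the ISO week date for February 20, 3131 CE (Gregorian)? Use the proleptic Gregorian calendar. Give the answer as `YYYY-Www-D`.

The weekday is Friday (ISO weekday 5).
That Friday belongs to ISO week 8 of ISO year 3131.

3131-W08-5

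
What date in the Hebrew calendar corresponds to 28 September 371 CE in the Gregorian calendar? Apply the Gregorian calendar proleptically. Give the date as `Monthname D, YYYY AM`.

Tishrei 2, 4132 AM

Both dates share Julian Day Number 1856835; in the Hebrew calendar that is 2 Tishrei 4132 AM.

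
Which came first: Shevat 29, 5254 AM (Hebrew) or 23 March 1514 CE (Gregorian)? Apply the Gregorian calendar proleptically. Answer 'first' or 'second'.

first

The two dates have Julian Day Numbers 2266777 and 2274118 respectively.
Since 2266777 < 2274118, the first date comes first.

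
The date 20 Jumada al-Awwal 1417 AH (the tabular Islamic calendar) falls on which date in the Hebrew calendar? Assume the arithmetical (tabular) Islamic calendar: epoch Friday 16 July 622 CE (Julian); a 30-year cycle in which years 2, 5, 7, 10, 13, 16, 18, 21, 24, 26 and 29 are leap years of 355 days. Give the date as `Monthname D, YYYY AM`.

Julian Day Number of the source date = 2450360.
Converting JDN 2450360 to the Hebrew calendar gives 20 Tishrei 5757 AM.

Tishrei 20, 5757 AM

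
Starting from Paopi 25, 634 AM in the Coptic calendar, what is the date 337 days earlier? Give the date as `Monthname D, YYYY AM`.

JDN of Paopi 25, 634 AM = 2056287.
2056287 − 337 = 2055950.
JDN 2055950 in the Coptic calendar is Hathor 23, 633 AM.

Hathor 23, 633 AM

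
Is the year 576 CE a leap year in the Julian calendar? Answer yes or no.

yes

576 mod 4 = 0, so it is a leap year in the Julian calendar.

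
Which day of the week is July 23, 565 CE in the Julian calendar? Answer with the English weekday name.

Thursday

Equivalently 25 July 565 Gregorian, JDN 1927628.
1927628 ≡ 3 (mod 7); counting from Monday = 0 gives Thursday.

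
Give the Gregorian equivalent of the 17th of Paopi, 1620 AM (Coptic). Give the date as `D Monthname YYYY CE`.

Both dates share Julian Day Number 2416416; in the Gregorian calendar that is 28 October 1903 CE.

28 October 1903 CE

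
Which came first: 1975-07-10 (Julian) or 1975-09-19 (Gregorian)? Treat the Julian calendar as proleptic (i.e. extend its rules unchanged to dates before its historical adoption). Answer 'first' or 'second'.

first

Converting both to JDN: 2442617 vs 2442675; the smaller is the first.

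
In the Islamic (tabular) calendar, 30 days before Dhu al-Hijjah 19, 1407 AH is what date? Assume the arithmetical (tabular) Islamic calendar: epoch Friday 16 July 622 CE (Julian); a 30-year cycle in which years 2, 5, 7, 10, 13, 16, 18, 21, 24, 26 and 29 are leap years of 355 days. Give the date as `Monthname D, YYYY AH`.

Dhu al-Qa'dah 19, 1407 AH

The starting date is JDN 2447023; 2447023 − 30 = 2446993.
JDN 2446993 corresponds to Dhu al-Qa'dah 19, 1407 AH.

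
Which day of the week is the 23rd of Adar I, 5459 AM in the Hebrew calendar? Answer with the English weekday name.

In the Gregorian calendar this is 22 February 1699 (JDN 2341660).
Since JDN mod 7 = 6 (0 = Monday), the day is Sunday.

Sunday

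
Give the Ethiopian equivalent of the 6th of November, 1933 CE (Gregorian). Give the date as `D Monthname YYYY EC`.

Julian Day Number of the source date = 2427383.
Converting JDN 2427383 to the Ethiopian calendar gives 27 Tikimt 1926 EC.

27 Tikimt 1926 EC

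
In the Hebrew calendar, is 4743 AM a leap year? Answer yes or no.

Hebrew year 4743 is year 12 of its 19-year Metonic cycle; leap years are at positions 3, 6, 8, 11, 14, 17, 19, so it is a common year (12 months).

no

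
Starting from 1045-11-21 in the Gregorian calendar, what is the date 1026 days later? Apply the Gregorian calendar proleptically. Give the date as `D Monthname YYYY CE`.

Counting 1026 days forward from JDN 2103063 reaches JDN 2104089, which is 12 September 1048 CE.

12 September 1048 CE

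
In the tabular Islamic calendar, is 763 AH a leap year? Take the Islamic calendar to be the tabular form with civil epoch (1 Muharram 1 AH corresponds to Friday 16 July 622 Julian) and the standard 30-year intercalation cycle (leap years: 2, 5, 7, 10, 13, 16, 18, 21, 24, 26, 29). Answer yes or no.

yes

Year 763 AH is year 13 of its 30-year cycle; leap positions are 2, 5, 7, 10, 13, 16, 18, 21, 24, 26, 29, so it is a leap year (355 days).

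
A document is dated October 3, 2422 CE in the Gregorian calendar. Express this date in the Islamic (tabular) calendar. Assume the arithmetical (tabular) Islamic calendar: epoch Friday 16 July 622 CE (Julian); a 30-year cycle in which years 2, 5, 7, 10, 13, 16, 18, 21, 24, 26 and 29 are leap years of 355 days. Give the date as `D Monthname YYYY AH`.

16 Jumada al-Thani 1856 AH

Both dates share Julian Day Number 2605953; in the tabular Islamic calendar that is 16 Jumada al-Thani 1856 AH.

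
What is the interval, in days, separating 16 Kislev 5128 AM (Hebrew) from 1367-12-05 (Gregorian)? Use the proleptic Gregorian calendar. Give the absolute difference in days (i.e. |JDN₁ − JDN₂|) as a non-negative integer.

18

JDN of the first date = 2220667.
JDN of the second date = 2220685.
|2220685 − 2220667| = 18.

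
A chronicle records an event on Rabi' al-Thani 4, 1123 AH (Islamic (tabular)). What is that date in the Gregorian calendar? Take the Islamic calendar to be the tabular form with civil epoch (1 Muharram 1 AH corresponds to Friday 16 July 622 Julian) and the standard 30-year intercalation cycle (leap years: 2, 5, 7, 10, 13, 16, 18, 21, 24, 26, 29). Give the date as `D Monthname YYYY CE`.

Julian Day Number of the source date = 2346131.
Converting JDN 2346131 to the Gregorian calendar gives 22 May 1711 CE.

22 May 1711 CE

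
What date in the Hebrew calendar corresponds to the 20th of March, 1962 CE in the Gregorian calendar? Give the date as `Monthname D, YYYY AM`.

Julian Day Number of the source date = 2437744.
Converting JDN 2437744 to the Hebrew calendar gives 14 Adar II 5722 AM.

Adar II 14, 5722 AM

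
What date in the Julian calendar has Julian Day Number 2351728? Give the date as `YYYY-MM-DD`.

1726-09-06

The Gregorian equivalent of JDN 2351728 is 17 September 1726.
In the Julian calendar that day is 1726-09-06.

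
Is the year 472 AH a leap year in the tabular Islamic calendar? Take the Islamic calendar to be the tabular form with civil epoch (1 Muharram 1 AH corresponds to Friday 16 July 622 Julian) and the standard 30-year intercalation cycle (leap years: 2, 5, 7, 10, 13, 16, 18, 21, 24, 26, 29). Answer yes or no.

Year 472 AH is year 22 of its 30-year cycle; leap positions are 2, 5, 7, 10, 13, 16, 18, 21, 24, 26, 29, so it is a common year (354 days).

no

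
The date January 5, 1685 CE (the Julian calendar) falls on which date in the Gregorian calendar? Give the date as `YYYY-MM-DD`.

1685-01-15

The Julian–Gregorian offset here is 10 days (Julian trailing).
5 January 1685 Julian + 10 days → 15 January 1685 Gregorian.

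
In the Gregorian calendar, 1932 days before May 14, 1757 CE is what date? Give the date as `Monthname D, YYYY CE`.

Counting 1932 days back from JDN 2362925 reaches JDN 2360993, which is January 29, 1752 CE.

January 29, 1752 CE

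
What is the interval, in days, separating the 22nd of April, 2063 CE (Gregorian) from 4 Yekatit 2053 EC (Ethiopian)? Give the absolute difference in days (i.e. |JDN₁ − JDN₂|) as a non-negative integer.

800

JDN of the first date = 2474667.
JDN of the second date = 2473867.
|2473867 − 2474667| = 800.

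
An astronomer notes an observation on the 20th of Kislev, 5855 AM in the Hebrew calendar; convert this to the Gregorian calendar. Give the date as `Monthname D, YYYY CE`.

November 28, 2094 CE

Julian Day Number of the source date = 2486210.
Converting JDN 2486210 to the Gregorian calendar gives 28 November 2094 CE.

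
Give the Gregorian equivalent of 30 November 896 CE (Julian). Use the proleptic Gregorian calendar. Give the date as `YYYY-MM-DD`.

0896-12-04

At this point the Julian calendar is 4 days behind the Gregorian.
30 November 896 Julian + 4 days → 4 December 896 Gregorian.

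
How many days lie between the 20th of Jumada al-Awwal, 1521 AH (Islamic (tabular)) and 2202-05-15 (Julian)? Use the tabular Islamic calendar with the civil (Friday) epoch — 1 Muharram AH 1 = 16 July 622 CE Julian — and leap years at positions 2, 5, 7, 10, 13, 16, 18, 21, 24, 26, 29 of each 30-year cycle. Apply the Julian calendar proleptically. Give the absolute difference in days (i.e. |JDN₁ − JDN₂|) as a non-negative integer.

First date → JDN 2487214; second date → JDN 2525473.
The interval is |2487214 − 2525473| = 38259 days.

38259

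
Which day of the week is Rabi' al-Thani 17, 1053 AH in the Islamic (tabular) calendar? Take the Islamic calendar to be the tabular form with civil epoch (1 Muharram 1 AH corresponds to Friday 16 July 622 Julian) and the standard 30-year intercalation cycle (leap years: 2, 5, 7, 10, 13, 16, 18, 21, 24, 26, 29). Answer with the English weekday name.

Sunday

This is JDN 2321339 (5 July 1643 Gregorian).
2321339 ≡ 6 (mod 7); counting from Monday = 0 gives Sunday.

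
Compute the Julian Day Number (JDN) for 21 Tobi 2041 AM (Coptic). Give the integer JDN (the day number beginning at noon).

In the Gregorian calendar the same day is 1 February 2325.
JDN 2451545 is 1 January 2000 CE (Gregorian); the target day is +118735 days from there, so JDN = 2570280.

2570280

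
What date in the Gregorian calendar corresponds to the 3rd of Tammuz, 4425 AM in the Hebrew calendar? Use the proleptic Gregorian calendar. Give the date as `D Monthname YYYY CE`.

24 June 665 CE

Julian Day Number of the source date = 1964121.
Converting JDN 1964121 to the Gregorian calendar gives 24 June 665 CE.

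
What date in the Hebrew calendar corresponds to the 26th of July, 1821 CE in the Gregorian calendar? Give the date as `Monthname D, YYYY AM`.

Tammuz 26, 5581 AM

Julian Day Number of the source date = 2386373.
Converting JDN 2386373 to the Hebrew calendar gives 26 Tammuz 5581 AM.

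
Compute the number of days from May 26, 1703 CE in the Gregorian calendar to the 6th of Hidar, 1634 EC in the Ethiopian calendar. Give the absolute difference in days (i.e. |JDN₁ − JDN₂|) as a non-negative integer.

JDN of the first date = 2343213.
JDN of the second date = 2320739.
|2320739 − 2343213| = 22474.

22474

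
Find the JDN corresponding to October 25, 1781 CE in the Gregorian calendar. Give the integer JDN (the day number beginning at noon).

2371855

JDN 2299161 is 15 October 1582 CE (Gregorian); the target day is +72694 days from there, so JDN = 2371855.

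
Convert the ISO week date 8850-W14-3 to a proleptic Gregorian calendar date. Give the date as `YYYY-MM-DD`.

8850-04-06

ISO week 1 of 8850 is the week containing the first Thursday of 8850.
Week 14, day 3 (Wednesday) lands on 8850-04-06.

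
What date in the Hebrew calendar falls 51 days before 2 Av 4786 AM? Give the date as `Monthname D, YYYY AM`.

JDN of 2 Av 4786 AM = 2096004.
2096004 − 51 = 2095953.
JDN 2095953 in the Hebrew calendar is Sivan 10, 4786 AM.

Sivan 10, 4786 AM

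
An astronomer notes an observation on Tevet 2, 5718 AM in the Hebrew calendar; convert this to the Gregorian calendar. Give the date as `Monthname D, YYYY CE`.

December 25, 1957 CE

Both dates share Julian Day Number 2436198; in the Gregorian calendar that is 25 December 1957 CE.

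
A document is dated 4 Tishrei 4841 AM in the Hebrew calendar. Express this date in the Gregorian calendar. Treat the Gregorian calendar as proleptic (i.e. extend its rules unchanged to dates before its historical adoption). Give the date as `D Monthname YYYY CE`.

26 September 1080 CE

Julian Day Number of the source date = 2115791.
Converting JDN 2115791 to the Gregorian calendar gives 26 September 1080 CE.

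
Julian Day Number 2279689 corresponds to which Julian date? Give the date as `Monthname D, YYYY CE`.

June 13, 1529 CE

JDN 2279689 is 23 June 1529 in the proleptic Gregorian calendar.
In the Julian calendar that day is June 13, 1529 CE.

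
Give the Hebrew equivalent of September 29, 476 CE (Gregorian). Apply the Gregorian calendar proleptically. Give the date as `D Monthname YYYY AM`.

23 Tishrei 4237 AM

Both dates share Julian Day Number 1895188; in the Hebrew calendar that is 23 Tishrei 4237 AM.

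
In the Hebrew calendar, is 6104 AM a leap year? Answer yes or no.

Hebrew year 6104 is year 5 of its 19-year Metonic cycle; leap years are at positions 3, 6, 8, 11, 14, 17, 19, so it is a common year (12 months).

no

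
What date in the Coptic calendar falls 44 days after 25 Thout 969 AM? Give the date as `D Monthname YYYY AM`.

9 Hathor 969 AM

The starting date is JDN 2178616; 2178616 + 44 = 2178660.
JDN 2178660 corresponds to 9 Hathor 969 AM.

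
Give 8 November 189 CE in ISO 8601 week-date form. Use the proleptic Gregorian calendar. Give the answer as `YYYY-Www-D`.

0189-W45-7

The weekday is Sunday (ISO weekday 7).
That Sunday belongs to ISO week 45 of ISO year 189.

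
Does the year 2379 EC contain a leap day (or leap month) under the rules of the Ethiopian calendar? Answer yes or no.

yes

2379 mod 4 = 3; in the Ethiopian calendar a year is leap when year mod 4 = 3, so it is a leap year.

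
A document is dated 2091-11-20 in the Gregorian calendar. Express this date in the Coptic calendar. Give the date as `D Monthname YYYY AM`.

Both dates share Julian Day Number 2485106; in the Coptic calendar that is 10 Hathor 1808 AM.

10 Hathor 1808 AM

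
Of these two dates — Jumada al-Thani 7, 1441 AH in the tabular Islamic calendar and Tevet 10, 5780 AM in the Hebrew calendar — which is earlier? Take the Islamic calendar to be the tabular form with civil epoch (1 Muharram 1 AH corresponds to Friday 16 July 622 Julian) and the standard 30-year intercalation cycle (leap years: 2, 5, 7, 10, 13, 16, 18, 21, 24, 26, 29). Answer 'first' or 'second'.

First date → JDN 2458882; second date → JDN 2458856.
JDN 2458856 < JDN 2458882, so the second date is earlier.

second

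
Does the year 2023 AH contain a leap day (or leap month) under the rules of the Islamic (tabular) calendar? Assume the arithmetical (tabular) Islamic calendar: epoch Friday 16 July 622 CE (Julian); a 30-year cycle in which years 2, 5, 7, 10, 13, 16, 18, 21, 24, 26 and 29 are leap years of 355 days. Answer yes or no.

yes

Year 2023 AH is year 13 of its 30-year cycle; leap positions are 2, 5, 7, 10, 13, 16, 18, 21, 24, 26, 29, so it is a leap year (355 days).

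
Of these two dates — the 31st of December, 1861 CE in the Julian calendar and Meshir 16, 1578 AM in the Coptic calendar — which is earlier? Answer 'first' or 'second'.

first

Converting both to JDN: 2401153 vs 2401194; the smaller is the first.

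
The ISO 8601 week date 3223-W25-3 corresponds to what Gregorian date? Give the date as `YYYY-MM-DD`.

ISO week 1 of 3223 is the week containing the first Thursday of 3223.
Week 25, day 3 (Wednesday) lands on 3223-06-21.

3223-06-21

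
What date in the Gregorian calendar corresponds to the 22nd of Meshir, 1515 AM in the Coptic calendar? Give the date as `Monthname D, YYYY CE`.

February 27, 1799 CE

Both dates share Julian Day Number 2378189; in the Gregorian calendar that is 27 February 1799 CE.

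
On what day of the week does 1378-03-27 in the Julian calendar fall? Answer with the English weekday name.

This is JDN 2224458 (4 April 1378 Gregorian).
Since JDN mod 7 = 5 (0 = Monday), the day is Saturday.

Saturday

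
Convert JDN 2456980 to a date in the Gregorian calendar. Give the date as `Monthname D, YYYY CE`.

November 18, 2014 CE

JDN 2451545 is 1 Jan 2000; 2456980 is +5435 days from there.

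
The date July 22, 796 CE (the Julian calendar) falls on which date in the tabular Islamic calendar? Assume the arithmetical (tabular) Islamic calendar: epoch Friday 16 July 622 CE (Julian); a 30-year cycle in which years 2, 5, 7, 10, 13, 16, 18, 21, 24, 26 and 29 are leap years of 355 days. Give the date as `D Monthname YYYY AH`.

11 Jumada al-Awwal 180 AH

Both dates share Julian Day Number 2012000; in the tabular Islamic calendar that is 11 Jumada al-Awwal 180 AH.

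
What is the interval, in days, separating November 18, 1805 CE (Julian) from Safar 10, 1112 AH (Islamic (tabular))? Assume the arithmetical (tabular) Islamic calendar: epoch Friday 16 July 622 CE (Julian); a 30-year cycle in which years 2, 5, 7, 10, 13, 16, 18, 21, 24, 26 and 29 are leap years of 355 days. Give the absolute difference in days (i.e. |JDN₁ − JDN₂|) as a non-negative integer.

38476

First date → JDN 2380656; second date → JDN 2342180.
The interval is |2380656 − 2342180| = 38476 days.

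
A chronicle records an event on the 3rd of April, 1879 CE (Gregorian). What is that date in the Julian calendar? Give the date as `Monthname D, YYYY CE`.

The Julian–Gregorian offset here is 12 days (Julian trailing).
3 April 1879 Gregorian − 12 days → 22 March 1879 Julian.

March 22, 1879 CE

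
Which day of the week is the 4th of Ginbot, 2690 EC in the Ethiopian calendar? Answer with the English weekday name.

This is JDN 2706621 (17 May 2698 Gregorian).
JDN 2706621 mod 7 = 1, and JDN 0 was a Monday, so this is a Tuesday.

Tuesday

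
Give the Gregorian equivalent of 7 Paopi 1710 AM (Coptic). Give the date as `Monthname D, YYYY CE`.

Julian Day Number of the source date = 2449278.
Converting JDN 2449278 to the Gregorian calendar gives 17 October 1993 CE.

October 17, 1993 CE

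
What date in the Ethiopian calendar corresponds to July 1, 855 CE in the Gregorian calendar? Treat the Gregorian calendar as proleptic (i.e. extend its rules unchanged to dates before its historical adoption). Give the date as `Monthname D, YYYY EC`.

Hamle 3, 847 EC

Both dates share Julian Day Number 2033524; in the Ethiopian calendar that is 3 Hamle 847 EC.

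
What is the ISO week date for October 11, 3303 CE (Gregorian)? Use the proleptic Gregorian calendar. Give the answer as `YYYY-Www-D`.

The weekday is Thursday (ISO weekday 4).
That Thursday belongs to ISO week 41 of ISO year 3303.

3303-W41-4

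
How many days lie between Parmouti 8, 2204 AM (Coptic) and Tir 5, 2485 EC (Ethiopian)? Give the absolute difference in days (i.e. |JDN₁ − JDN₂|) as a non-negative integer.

1733

First date → JDN 2629893; second date → JDN 2631626.
The interval is |2629893 − 2631626| = 1733 days.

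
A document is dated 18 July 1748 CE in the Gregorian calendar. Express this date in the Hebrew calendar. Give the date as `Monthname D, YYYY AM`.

Tammuz 22, 5508 AM

Julian Day Number of the source date = 2359703.
Converting JDN 2359703 to the Hebrew calendar gives 22 Tammuz 5508 AM.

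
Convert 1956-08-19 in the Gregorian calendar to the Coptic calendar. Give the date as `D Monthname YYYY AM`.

13 Mesori 1672 AM

Julian Day Number of the source date = 2435705.
Converting JDN 2435705 to the Coptic calendar gives 13 Mesori 1672 AM.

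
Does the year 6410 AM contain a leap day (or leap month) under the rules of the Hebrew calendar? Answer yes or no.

Hebrew year 6410 is year 7 of its 19-year Metonic cycle; leap years are at positions 3, 6, 8, 11, 14, 17, 19, so it is a common year (12 months).

no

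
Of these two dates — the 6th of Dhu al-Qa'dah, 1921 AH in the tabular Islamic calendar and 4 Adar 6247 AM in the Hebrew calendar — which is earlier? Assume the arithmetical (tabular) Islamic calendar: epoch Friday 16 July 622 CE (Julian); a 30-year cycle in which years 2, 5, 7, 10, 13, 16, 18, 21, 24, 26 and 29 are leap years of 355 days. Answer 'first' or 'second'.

first

First date → JDN 2629124; second date → JDN 2629476.
JDN 2629124 < JDN 2629476, so the first date is earlier.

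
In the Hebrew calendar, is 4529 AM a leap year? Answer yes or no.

Hebrew year 4529 is year 7 of its 19-year Metonic cycle; leap years are at positions 3, 6, 8, 11, 14, 17, 19, so it is a common year (12 months).

no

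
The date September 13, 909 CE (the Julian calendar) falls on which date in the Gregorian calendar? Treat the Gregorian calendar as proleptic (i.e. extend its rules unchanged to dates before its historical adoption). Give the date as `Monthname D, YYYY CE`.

September 18, 909 CE

At this point the Julian calendar is 5 days behind the Gregorian.
13 September 909 Julian + 5 days → 18 September 909 Gregorian.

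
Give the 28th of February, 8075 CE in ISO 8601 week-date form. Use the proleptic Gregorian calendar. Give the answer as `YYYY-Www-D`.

8075-W09-4

The weekday is Thursday (ISO weekday 4).
That Thursday belongs to ISO week 9 of ISO year 8075.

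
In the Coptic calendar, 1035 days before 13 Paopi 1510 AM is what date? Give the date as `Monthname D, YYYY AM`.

Koiak 14, 1507 AM

The starting date is JDN 2376234; 2376234 − 1035 = 2375199.
JDN 2375199 corresponds to Koiak 14, 1507 AM.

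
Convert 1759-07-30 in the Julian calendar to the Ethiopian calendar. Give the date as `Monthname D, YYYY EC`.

Nehase 6, 1751 EC

The source date corresponds to 10 August 1759 in the Gregorian calendar (JDN 2363743).
That day falls on 6 Nehase 1751 EC in the Ethiopian calendar.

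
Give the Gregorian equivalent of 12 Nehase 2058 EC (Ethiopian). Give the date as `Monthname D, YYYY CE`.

August 18, 2066 CE

Julian Day Number of the source date = 2475881.
Converting JDN 2475881 to the Gregorian calendar gives 18 August 2066 CE.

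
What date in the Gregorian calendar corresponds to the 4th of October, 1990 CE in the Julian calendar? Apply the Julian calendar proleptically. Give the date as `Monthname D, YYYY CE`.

October 17, 1990 CE

For dates in this range the Gregorian date is 13 days ahead of the Julian.
4 October 1990 Julian + 13 days → 17 October 1990 Gregorian.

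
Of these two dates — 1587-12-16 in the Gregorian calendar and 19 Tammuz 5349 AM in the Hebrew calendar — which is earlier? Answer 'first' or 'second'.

first

First date → JDN 2301049; second date → JDN 2301614.
JDN 2301049 < JDN 2301614, so the first date is earlier.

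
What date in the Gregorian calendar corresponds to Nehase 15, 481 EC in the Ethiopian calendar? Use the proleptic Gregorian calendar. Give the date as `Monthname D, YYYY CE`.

August 9, 489 CE

Julian Day Number of the source date = 1899885.
Converting JDN 1899885 to the Gregorian calendar gives 9 August 489 CE.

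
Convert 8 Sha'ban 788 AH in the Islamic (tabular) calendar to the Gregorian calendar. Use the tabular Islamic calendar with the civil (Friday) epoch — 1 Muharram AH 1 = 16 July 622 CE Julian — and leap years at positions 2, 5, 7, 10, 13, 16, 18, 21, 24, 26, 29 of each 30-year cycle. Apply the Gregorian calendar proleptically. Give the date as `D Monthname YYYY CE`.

Both dates share Julian Day Number 2227541; in the Gregorian calendar that is 12 September 1386 CE.

12 September 1386 CE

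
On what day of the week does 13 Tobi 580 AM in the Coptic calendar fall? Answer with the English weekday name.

This is JDN 2036642 (13 January 864 Gregorian).
Since JDN mod 7 = 6 (0 = Monday), the day is Sunday.

Sunday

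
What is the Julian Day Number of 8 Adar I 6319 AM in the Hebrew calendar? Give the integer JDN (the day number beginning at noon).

2655763

Equivalently 17 February 2559 (Gregorian).
JDN 2400001 is 17 November 1858 CE (Gregorian), MJD 0; the target day is +255762 days from there, so JDN = 2655763.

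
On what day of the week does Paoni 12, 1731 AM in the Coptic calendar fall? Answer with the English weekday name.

This is JDN 2457193 (19 June 2015 Gregorian).
2457193 ≡ 4 (mod 7); counting from Monday = 0 gives Friday.

Friday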